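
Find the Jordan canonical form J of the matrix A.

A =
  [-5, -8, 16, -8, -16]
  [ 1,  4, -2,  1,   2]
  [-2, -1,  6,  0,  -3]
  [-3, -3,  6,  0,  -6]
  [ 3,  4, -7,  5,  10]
J_2(3) ⊕ J_2(3) ⊕ J_1(3)

The characteristic polynomial is
  det(x·I − A) = x^5 - 15*x^4 + 90*x^3 - 270*x^2 + 405*x - 243 = (x - 3)^5

Eigenvalues and multiplicities (the geometric multiplicity of λ is n − rank(A − λI), which equals the number of Jordan blocks for λ):
  λ = 3: algebraic multiplicity = 5, geometric multiplicity = 3

Determining the block sizes for each eigenvalue:
  λ = 3: with am = 5 and gm = 3, the partition is not yet determined (e.g. several partitions of 5 into 3 parts exist). Let N = A − (3)·I. Computing rank(N^1) = 2, rank(N^2) = 0; the number of blocks of size ≥ j is rank(N^{j−1}) − rank(N^j), giving [3, 2]. So we have 2 block(s) of size 2, 1 block(s) of size 1 → block sizes [2, 2, 1]

Assembling the blocks gives a Jordan form
J =
  [3, 1, 0, 0, 0]
  [0, 3, 0, 0, 0]
  [0, 0, 3, 1, 0]
  [0, 0, 0, 3, 0]
  [0, 0, 0, 0, 3]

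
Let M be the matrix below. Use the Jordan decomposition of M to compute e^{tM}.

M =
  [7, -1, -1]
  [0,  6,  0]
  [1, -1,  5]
e^{tM} =
  [t*exp(6*t) + exp(6*t), -t*exp(6*t), -t*exp(6*t)]
  [0, exp(6*t), 0]
  [t*exp(6*t), -t*exp(6*t), -t*exp(6*t) + exp(6*t)]

Strategy: write M = P · J · P⁻¹ where J is a Jordan canonical form, so e^{tM} = P · e^{tJ} · P⁻¹, and e^{tJ} can be computed block-by-block.

M has Jordan form
J =
  [6, 1, 0]
  [0, 6, 0]
  [0, 0, 6]
(up to reordering of blocks).

Per-block formulas:
  For a 1×1 block at λ = 6: exp(t · [6]) = [e^(6t)].
  For a 2×2 Jordan block J_2(6): exp(t · J_2(6)) = e^(6t)·(I + t·N), where N is the 2×2 nilpotent shift.

After assembling e^{tJ} and conjugating by P, we get:

e^{tM} =
  [t*exp(6*t) + exp(6*t), -t*exp(6*t), -t*exp(6*t)]
  [0, exp(6*t), 0]
  [t*exp(6*t), -t*exp(6*t), -t*exp(6*t) + exp(6*t)]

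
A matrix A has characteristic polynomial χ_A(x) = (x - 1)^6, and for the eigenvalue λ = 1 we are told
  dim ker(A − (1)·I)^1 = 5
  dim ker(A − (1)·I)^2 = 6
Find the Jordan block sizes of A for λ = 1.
Block sizes for λ = 1: [2, 1, 1, 1, 1]

From the dimensions of kernels of powers, the number of Jordan blocks of size at least j is d_j − d_{j−1} where d_j = dim ker(N^j) (with d_0 = 0). Computing the differences gives [5, 1].
The number of blocks of size exactly k is (#blocks of size ≥ k) − (#blocks of size ≥ k + 1), so the partition is: 4 block(s) of size 1, 1 block(s) of size 2.
In nonincreasing order the block sizes are [2, 1, 1, 1, 1].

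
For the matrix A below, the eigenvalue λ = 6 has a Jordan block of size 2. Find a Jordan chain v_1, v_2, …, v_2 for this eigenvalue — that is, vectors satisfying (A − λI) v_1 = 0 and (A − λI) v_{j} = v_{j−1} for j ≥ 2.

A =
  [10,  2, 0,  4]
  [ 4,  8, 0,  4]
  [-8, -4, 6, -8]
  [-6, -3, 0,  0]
A Jordan chain for λ = 6 of length 2:
v_1 = (4, 4, -8, -6)ᵀ
v_2 = (1, 0, 0, 0)ᵀ

Let N = A − (6)·I. We want v_2 with N^2 v_2 = 0 but N^1 v_2 ≠ 0; then v_{j-1} := N · v_j for j = 2, …, 2.

Pick v_2 = (1, 0, 0, 0)ᵀ.
Then v_1 = N · v_2 = (4, 4, -8, -6)ᵀ.

Sanity check: (A − (6)·I) v_1 = (0, 0, 0, 0)ᵀ = 0. ✓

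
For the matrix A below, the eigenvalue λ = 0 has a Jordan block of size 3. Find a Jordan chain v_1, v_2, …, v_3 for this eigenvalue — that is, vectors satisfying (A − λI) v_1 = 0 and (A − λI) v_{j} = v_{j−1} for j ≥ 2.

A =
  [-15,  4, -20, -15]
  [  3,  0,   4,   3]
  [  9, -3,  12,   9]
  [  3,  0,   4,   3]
A Jordan chain for λ = 0 of length 3:
v_1 = (12, 0, -9, 0)ᵀ
v_2 = (-15, 3, 9, 3)ᵀ
v_3 = (1, 0, 0, 0)ᵀ

Let N = A − (0)·I. We want v_3 with N^3 v_3 = 0 but N^2 v_3 ≠ 0; then v_{j-1} := N · v_j for j = 3, …, 2.

Pick v_3 = (1, 0, 0, 0)ᵀ.
Then v_2 = N · v_3 = (-15, 3, 9, 3)ᵀ.
Then v_1 = N · v_2 = (12, 0, -9, 0)ᵀ.

Sanity check: (A − (0)·I) v_1 = (0, 0, 0, 0)ᵀ = 0. ✓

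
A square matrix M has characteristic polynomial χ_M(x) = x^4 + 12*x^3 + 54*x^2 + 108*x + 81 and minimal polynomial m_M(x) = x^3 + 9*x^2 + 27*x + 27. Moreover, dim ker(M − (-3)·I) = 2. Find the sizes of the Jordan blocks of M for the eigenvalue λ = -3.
Block sizes for λ = -3: [3, 1]

Step 1 — from the characteristic polynomial, algebraic multiplicity of λ = -3 is 4. From dim ker(M − (-3)·I) = 2, there are exactly 2 Jordan blocks for λ = -3.
Step 2 — from the minimal polynomial, the factor (x + 3)^3 tells us the largest block for λ = -3 has size 3.
Step 3 — with total size 4, 2 blocks, and largest block 3, the block sizes (in nonincreasing order) are [3, 1].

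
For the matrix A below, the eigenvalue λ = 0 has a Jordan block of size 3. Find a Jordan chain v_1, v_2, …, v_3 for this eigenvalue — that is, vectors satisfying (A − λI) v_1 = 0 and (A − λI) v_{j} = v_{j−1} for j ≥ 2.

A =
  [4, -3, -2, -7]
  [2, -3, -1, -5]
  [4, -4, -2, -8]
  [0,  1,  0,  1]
A Jordan chain for λ = 0 of length 3:
v_1 = (2, -2, 0, 2)ᵀ
v_2 = (4, 2, 4, 0)ᵀ
v_3 = (1, 0, 0, 0)ᵀ

Let N = A − (0)·I. We want v_3 with N^3 v_3 = 0 but N^2 v_3 ≠ 0; then v_{j-1} := N · v_j for j = 3, …, 2.

Pick v_3 = (1, 0, 0, 0)ᵀ.
Then v_2 = N · v_3 = (4, 2, 4, 0)ᵀ.
Then v_1 = N · v_2 = (2, -2, 0, 2)ᵀ.

Sanity check: (A − (0)·I) v_1 = (0, 0, 0, 0)ᵀ = 0. ✓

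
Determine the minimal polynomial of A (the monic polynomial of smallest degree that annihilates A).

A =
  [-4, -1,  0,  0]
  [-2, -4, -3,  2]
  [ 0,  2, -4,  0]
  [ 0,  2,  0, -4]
x^3 + 12*x^2 + 48*x + 64

The characteristic polynomial is χ_A(x) = (x + 4)^4, so the eigenvalues are known. The minimal polynomial is
  m_A(x) = Π_λ (x − λ)^{k_λ}
where k_λ is the size of the *largest* Jordan block for λ (equivalently, the smallest k with (A − λI)^k v = 0 for every generalised eigenvector v of λ).

  λ = -4: largest Jordan block has size 3, contributing (x + 4)^3

So m_A(x) = (x + 4)^3 = x^3 + 12*x^2 + 48*x + 64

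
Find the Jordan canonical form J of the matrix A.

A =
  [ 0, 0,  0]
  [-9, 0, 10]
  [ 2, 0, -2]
J_1(-2) ⊕ J_2(0)

The characteristic polynomial is
  det(x·I − A) = x^3 + 2*x^2 = x^2*(x + 2)

Eigenvalues and multiplicities (the geometric multiplicity of λ is n − rank(A − λI), which equals the number of Jordan blocks for λ):
  λ = -2: algebraic multiplicity = 1, geometric multiplicity = 1
  λ = 0: algebraic multiplicity = 2, geometric multiplicity = 1

Determining the block sizes for each eigenvalue:
  λ = -2: one block (gm = 1), so the single block has size am = 1 → block sizes [1]
  λ = 0: one block (gm = 1), so the single block has size am = 2 → block sizes [2]

Assembling the blocks gives a Jordan form
J =
  [-2, 0, 0]
  [ 0, 0, 1]
  [ 0, 0, 0]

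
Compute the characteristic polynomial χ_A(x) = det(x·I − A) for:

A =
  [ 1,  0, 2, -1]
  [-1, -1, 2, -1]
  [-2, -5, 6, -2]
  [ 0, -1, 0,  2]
x^4 - 8*x^3 + 24*x^2 - 32*x + 16

Expanding det(x·I − A) (e.g. by cofactor expansion or by noting that A is similar to its Jordan form J, which has the same characteristic polynomial as A) gives
  χ_A(x) = x^4 - 8*x^3 + 24*x^2 - 32*x + 16
which factors as (x - 2)^4. The eigenvalues (with algebraic multiplicities) are λ = 2 with multiplicity 4.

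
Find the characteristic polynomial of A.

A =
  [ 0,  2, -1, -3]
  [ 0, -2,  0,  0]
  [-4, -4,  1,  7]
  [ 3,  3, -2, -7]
x^4 + 8*x^3 + 24*x^2 + 32*x + 16

Expanding det(x·I − A) (e.g. by cofactor expansion or by noting that A is similar to its Jordan form J, which has the same characteristic polynomial as A) gives
  χ_A(x) = x^4 + 8*x^3 + 24*x^2 + 32*x + 16
which factors as (x + 2)^4. The eigenvalues (with algebraic multiplicities) are λ = -2 with multiplicity 4.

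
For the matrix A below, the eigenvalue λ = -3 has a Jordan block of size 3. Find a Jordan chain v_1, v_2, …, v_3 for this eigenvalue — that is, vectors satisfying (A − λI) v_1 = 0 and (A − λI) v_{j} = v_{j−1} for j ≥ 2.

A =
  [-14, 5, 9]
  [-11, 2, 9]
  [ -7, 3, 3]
A Jordan chain for λ = -3 of length 3:
v_1 = (3, 3, 2)ᵀ
v_2 = (-11, -11, -7)ᵀ
v_3 = (1, 0, 0)ᵀ

Let N = A − (-3)·I. We want v_3 with N^3 v_3 = 0 but N^2 v_3 ≠ 0; then v_{j-1} := N · v_j for j = 3, …, 2.

Pick v_3 = (1, 0, 0)ᵀ.
Then v_2 = N · v_3 = (-11, -11, -7)ᵀ.
Then v_1 = N · v_2 = (3, 3, 2)ᵀ.

Sanity check: (A − (-3)·I) v_1 = (0, 0, 0)ᵀ = 0. ✓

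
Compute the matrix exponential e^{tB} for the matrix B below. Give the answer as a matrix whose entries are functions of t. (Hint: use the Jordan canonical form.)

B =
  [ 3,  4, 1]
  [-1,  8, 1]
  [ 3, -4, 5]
e^{tB} =
  [t*exp(6*t) - exp(6*t) + 2*exp(4*t), 2*exp(6*t) - 2*exp(4*t), t*exp(6*t)]
  [t*exp(6*t) - exp(6*t) + exp(4*t), 2*exp(6*t) - exp(4*t), t*exp(6*t)]
  [-t*exp(6*t) + 2*exp(6*t) - 2*exp(4*t), -2*exp(6*t) + 2*exp(4*t), -t*exp(6*t) + exp(6*t)]

Strategy: write B = P · J · P⁻¹ where J is a Jordan canonical form, so e^{tB} = P · e^{tJ} · P⁻¹, and e^{tJ} can be computed block-by-block.

B has Jordan form
J =
  [4, 0, 0]
  [0, 6, 1]
  [0, 0, 6]
(up to reordering of blocks).

Per-block formulas:
  For a 1×1 block at λ = 4: exp(t · [4]) = [e^(4t)].
  For a 2×2 Jordan block J_2(6): exp(t · J_2(6)) = e^(6t)·(I + t·N), where N is the 2×2 nilpotent shift.

After assembling e^{tJ} and conjugating by P, we get:

e^{tB} =
  [t*exp(6*t) - exp(6*t) + 2*exp(4*t), 2*exp(6*t) - 2*exp(4*t), t*exp(6*t)]
  [t*exp(6*t) - exp(6*t) + exp(4*t), 2*exp(6*t) - exp(4*t), t*exp(6*t)]
  [-t*exp(6*t) + 2*exp(6*t) - 2*exp(4*t), -2*exp(6*t) + 2*exp(4*t), -t*exp(6*t) + exp(6*t)]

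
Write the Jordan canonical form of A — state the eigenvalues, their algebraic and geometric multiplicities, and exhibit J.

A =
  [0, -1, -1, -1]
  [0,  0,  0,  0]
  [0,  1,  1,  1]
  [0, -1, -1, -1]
J_2(0) ⊕ J_1(0) ⊕ J_1(0)

The characteristic polynomial is
  det(x·I − A) = x^4

Eigenvalues and multiplicities (the geometric multiplicity of λ is n − rank(A − λI), which equals the number of Jordan blocks for λ):
  λ = 0: algebraic multiplicity = 4, geometric multiplicity = 3

Determining the block sizes for each eigenvalue:
  λ = 0: 3 blocks summing to 4 forces exactly one block of size 2 and the rest size 1 → block sizes [2, 1, 1]

Assembling the blocks gives a Jordan form
J =
  [0, 1, 0, 0]
  [0, 0, 0, 0]
  [0, 0, 0, 0]
  [0, 0, 0, 0]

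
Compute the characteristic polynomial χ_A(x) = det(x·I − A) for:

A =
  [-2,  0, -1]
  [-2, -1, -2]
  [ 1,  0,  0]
x^3 + 3*x^2 + 3*x + 1

Expanding det(x·I − A) (e.g. by cofactor expansion or by noting that A is similar to its Jordan form J, which has the same characteristic polynomial as A) gives
  χ_A(x) = x^3 + 3*x^2 + 3*x + 1
which factors as (x + 1)^3. The eigenvalues (with algebraic multiplicities) are λ = -1 with multiplicity 3.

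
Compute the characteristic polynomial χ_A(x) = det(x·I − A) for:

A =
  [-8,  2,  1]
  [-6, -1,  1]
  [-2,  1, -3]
x^3 + 12*x^2 + 48*x + 64

Expanding det(x·I − A) (e.g. by cofactor expansion or by noting that A is similar to its Jordan form J, which has the same characteristic polynomial as A) gives
  χ_A(x) = x^3 + 12*x^2 + 48*x + 64
which factors as (x + 4)^3. The eigenvalues (with algebraic multiplicities) are λ = -4 with multiplicity 3.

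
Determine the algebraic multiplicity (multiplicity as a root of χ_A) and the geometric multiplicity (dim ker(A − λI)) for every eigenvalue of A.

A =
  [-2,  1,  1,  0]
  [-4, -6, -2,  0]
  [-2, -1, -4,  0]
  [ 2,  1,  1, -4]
λ = -4: alg = 4, geom = 2

Step 1 — factor the characteristic polynomial to read off the algebraic multiplicities:
  χ_A(x) = (x + 4)^4

Step 2 — compute geometric multiplicities via the rank-nullity identity g(λ) = n − rank(A − λI):
  rank(A − (-4)·I) = 2, so dim ker(A − (-4)·I) = n − 2 = 2

Summary:
  λ = -4: algebraic multiplicity = 4, geometric multiplicity = 2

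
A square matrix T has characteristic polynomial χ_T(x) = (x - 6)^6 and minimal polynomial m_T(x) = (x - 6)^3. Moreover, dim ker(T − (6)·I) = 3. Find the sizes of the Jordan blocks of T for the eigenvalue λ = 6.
Block sizes for λ = 6: [3, 2, 1]

Step 1 — from the characteristic polynomial, algebraic multiplicity of λ = 6 is 6. From dim ker(T − (6)·I) = 3, there are exactly 3 Jordan blocks for λ = 6.
Step 2 — from the minimal polynomial, the factor (x − 6)^3 tells us the largest block for λ = 6 has size 3.
Step 3 — with total size 6, 3 blocks, and largest block 3, the block sizes (in nonincreasing order) are [3, 2, 1].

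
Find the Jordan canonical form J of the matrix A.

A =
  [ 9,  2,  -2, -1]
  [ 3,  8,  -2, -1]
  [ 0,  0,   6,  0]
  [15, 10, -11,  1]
J_3(6) ⊕ J_1(6)

The characteristic polynomial is
  det(x·I − A) = x^4 - 24*x^3 + 216*x^2 - 864*x + 1296 = (x - 6)^4

Eigenvalues and multiplicities (the geometric multiplicity of λ is n − rank(A − λI), which equals the number of Jordan blocks for λ):
  λ = 6: algebraic multiplicity = 4, geometric multiplicity = 2

Determining the block sizes for each eigenvalue:
  λ = 6: with am = 4 and gm = 2, the partition is not yet determined (e.g. several partitions of 4 into 2 parts exist). Let N = A − (6)·I. Computing rank(N^1) = 2, rank(N^2) = 1, rank(N^3) = 0; the number of blocks of size ≥ j is rank(N^{j−1}) − rank(N^j), giving [2, 1, 1]. So we have 1 block(s) of size 3, 1 block(s) of size 1 → block sizes [3, 1]

Assembling the blocks gives a Jordan form
J =
  [6, 1, 0, 0]
  [0, 6, 1, 0]
  [0, 0, 6, 0]
  [0, 0, 0, 6]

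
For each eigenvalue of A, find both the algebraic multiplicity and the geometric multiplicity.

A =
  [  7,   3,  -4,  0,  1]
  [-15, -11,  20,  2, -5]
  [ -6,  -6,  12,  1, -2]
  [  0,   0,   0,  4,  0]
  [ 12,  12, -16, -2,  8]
λ = 4: alg = 5, geom = 3

Step 1 — factor the characteristic polynomial to read off the algebraic multiplicities:
  χ_A(x) = (x - 4)^5

Step 2 — compute geometric multiplicities via the rank-nullity identity g(λ) = n − rank(A − λI):
  rank(A − (4)·I) = 2, so dim ker(A − (4)·I) = n − 2 = 3

Summary:
  λ = 4: algebraic multiplicity = 5, geometric multiplicity = 3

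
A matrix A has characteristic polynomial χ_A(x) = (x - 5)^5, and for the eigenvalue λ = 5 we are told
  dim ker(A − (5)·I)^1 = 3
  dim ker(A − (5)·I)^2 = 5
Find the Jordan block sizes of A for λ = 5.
Block sizes for λ = 5: [2, 2, 1]

From the dimensions of kernels of powers, the number of Jordan blocks of size at least j is d_j − d_{j−1} where d_j = dim ker(N^j) (with d_0 = 0). Computing the differences gives [3, 2].
The number of blocks of size exactly k is (#blocks of size ≥ k) − (#blocks of size ≥ k + 1), so the partition is: 1 block(s) of size 1, 2 block(s) of size 2.
In nonincreasing order the block sizes are [2, 2, 1].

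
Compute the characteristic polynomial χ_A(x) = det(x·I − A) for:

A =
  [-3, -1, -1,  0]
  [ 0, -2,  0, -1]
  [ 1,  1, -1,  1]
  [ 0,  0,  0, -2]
x^4 + 8*x^3 + 24*x^2 + 32*x + 16

Expanding det(x·I − A) (e.g. by cofactor expansion or by noting that A is similar to its Jordan form J, which has the same characteristic polynomial as A) gives
  χ_A(x) = x^4 + 8*x^3 + 24*x^2 + 32*x + 16
which factors as (x + 2)^4. The eigenvalues (with algebraic multiplicities) are λ = -2 with multiplicity 4.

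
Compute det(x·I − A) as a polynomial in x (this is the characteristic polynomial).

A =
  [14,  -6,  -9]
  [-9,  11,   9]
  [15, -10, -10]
x^3 - 15*x^2 + 75*x - 125

Expanding det(x·I − A) (e.g. by cofactor expansion or by noting that A is similar to its Jordan form J, which has the same characteristic polynomial as A) gives
  χ_A(x) = x^3 - 15*x^2 + 75*x - 125
which factors as (x - 5)^3. The eigenvalues (with algebraic multiplicities) are λ = 5 with multiplicity 3.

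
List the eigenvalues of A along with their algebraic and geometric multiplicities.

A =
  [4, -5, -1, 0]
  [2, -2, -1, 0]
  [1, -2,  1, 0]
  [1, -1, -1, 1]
λ = 1: alg = 4, geom = 2

Step 1 — factor the characteristic polynomial to read off the algebraic multiplicities:
  χ_A(x) = (x - 1)^4

Step 2 — compute geometric multiplicities via the rank-nullity identity g(λ) = n − rank(A − λI):
  rank(A − (1)·I) = 2, so dim ker(A − (1)·I) = n − 2 = 2

Summary:
  λ = 1: algebraic multiplicity = 4, geometric multiplicity = 2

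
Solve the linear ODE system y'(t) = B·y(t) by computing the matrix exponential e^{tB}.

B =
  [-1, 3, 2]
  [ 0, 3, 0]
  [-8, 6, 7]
e^{tB} =
  [-4*t*exp(3*t) + exp(3*t), 3*t*exp(3*t), 2*t*exp(3*t)]
  [0, exp(3*t), 0]
  [-8*t*exp(3*t), 6*t*exp(3*t), 4*t*exp(3*t) + exp(3*t)]

Strategy: write B = P · J · P⁻¹ where J is a Jordan canonical form, so e^{tB} = P · e^{tJ} · P⁻¹, and e^{tJ} can be computed block-by-block.

B has Jordan form
J =
  [3, 1, 0]
  [0, 3, 0]
  [0, 0, 3]
(up to reordering of blocks).

Per-block formulas:
  For a 2×2 Jordan block J_2(3): exp(t · J_2(3)) = e^(3t)·(I + t·N), where N is the 2×2 nilpotent shift.
  For a 1×1 block at λ = 3: exp(t · [3]) = [e^(3t)].

After assembling e^{tJ} and conjugating by P, we get:

e^{tB} =
  [-4*t*exp(3*t) + exp(3*t), 3*t*exp(3*t), 2*t*exp(3*t)]
  [0, exp(3*t), 0]
  [-8*t*exp(3*t), 6*t*exp(3*t), 4*t*exp(3*t) + exp(3*t)]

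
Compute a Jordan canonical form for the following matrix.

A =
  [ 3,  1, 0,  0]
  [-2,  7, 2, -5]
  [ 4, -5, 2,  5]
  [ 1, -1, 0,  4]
J_3(4) ⊕ J_1(4)

The characteristic polynomial is
  det(x·I − A) = x^4 - 16*x^3 + 96*x^2 - 256*x + 256 = (x - 4)^4

Eigenvalues and multiplicities (the geometric multiplicity of λ is n − rank(A − λI), which equals the number of Jordan blocks for λ):
  λ = 4: algebraic multiplicity = 4, geometric multiplicity = 2

Determining the block sizes for each eigenvalue:
  λ = 4: with am = 4 and gm = 2, the partition is not yet determined (e.g. several partitions of 4 into 2 parts exist). Let N = A − (4)·I. Computing rank(N^1) = 2, rank(N^2) = 1, rank(N^3) = 0; the number of blocks of size ≥ j is rank(N^{j−1}) − rank(N^j), giving [2, 1, 1]. So we have 1 block(s) of size 3, 1 block(s) of size 1 → block sizes [3, 1]

Assembling the blocks gives a Jordan form
J =
  [4, 1, 0, 0]
  [0, 4, 1, 0]
  [0, 0, 4, 0]
  [0, 0, 0, 4]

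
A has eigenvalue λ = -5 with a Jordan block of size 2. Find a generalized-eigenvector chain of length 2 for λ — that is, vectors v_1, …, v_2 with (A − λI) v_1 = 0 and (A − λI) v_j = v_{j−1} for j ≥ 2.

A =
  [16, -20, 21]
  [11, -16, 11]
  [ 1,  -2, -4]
A Jordan chain for λ = -5 of length 2:
v_1 = (1, 0, -1)ᵀ
v_2 = (1, 1, 0)ᵀ

Let N = A − (-5)·I. We want v_2 with N^2 v_2 = 0 but N^1 v_2 ≠ 0; then v_{j-1} := N · v_j for j = 2, …, 2.

Pick v_2 = (1, 1, 0)ᵀ.
Then v_1 = N · v_2 = (1, 0, -1)ᵀ.

Sanity check: (A − (-5)·I) v_1 = (0, 0, 0)ᵀ = 0. ✓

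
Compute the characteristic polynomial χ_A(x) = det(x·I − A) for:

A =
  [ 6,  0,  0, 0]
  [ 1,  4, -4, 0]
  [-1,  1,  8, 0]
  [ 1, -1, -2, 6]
x^4 - 24*x^3 + 216*x^2 - 864*x + 1296

Expanding det(x·I − A) (e.g. by cofactor expansion or by noting that A is similar to its Jordan form J, which has the same characteristic polynomial as A) gives
  χ_A(x) = x^4 - 24*x^3 + 216*x^2 - 864*x + 1296
which factors as (x - 6)^4. The eigenvalues (with algebraic multiplicities) are λ = 6 with multiplicity 4.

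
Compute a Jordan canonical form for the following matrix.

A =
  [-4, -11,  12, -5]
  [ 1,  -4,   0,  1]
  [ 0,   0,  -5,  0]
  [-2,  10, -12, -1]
J_2(-5) ⊕ J_1(-5) ⊕ J_1(1)

The characteristic polynomial is
  det(x·I − A) = x^4 + 14*x^3 + 60*x^2 + 50*x - 125 = (x - 1)*(x + 5)^3

Eigenvalues and multiplicities (the geometric multiplicity of λ is n − rank(A − λI), which equals the number of Jordan blocks for λ):
  λ = -5: algebraic multiplicity = 3, geometric multiplicity = 2
  λ = 1: algebraic multiplicity = 1, geometric multiplicity = 1

Determining the block sizes for each eigenvalue:
  λ = -5: 2 blocks summing to 3 forces exactly one block of size 2 and the rest size 1 → block sizes [2, 1]
  λ = 1: one block (gm = 1), so the single block has size am = 1 → block sizes [1]

Assembling the blocks gives a Jordan form
J =
  [-5,  1,  0, 0]
  [ 0, -5,  0, 0]
  [ 0,  0, -5, 0]
  [ 0,  0,  0, 1]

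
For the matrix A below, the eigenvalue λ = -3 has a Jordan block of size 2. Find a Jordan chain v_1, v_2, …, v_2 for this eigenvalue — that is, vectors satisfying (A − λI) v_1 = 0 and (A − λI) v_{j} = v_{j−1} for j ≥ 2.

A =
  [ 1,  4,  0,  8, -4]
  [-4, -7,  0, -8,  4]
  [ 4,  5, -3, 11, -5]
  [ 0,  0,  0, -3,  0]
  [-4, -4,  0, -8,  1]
A Jordan chain for λ = -3 of length 2:
v_1 = (0, 0, -1, 0, 0)ᵀ
v_2 = (1, -1, 0, 0, 0)ᵀ

Let N = A − (-3)·I. We want v_2 with N^2 v_2 = 0 but N^1 v_2 ≠ 0; then v_{j-1} := N · v_j for j = 2, …, 2.

Pick v_2 = (1, -1, 0, 0, 0)ᵀ.
Then v_1 = N · v_2 = (0, 0, -1, 0, 0)ᵀ.

Sanity check: (A − (-3)·I) v_1 = (0, 0, 0, 0, 0)ᵀ = 0. ✓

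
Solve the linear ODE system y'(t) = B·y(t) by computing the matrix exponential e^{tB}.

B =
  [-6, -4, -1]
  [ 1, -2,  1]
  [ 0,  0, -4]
e^{tB} =
  [-2*t*exp(-4*t) + exp(-4*t), -4*t*exp(-4*t), -t^2*exp(-4*t) - t*exp(-4*t)]
  [t*exp(-4*t), 2*t*exp(-4*t) + exp(-4*t), t^2*exp(-4*t)/2 + t*exp(-4*t)]
  [0, 0, exp(-4*t)]

Strategy: write B = P · J · P⁻¹ where J is a Jordan canonical form, so e^{tB} = P · e^{tJ} · P⁻¹, and e^{tJ} can be computed block-by-block.

B has Jordan form
J =
  [-4,  1,  0]
  [ 0, -4,  1]
  [ 0,  0, -4]
(up to reordering of blocks).

Per-block formulas:
  For a 3×3 Jordan block J_3(-4): exp(t · J_3(-4)) = e^(-4t)·(I + t·N + (t^2/2)·N^2), where N is the 3×3 nilpotent shift.

After assembling e^{tJ} and conjugating by P, we get:

e^{tB} =
  [-2*t*exp(-4*t) + exp(-4*t), -4*t*exp(-4*t), -t^2*exp(-4*t) - t*exp(-4*t)]
  [t*exp(-4*t), 2*t*exp(-4*t) + exp(-4*t), t^2*exp(-4*t)/2 + t*exp(-4*t)]
  [0, 0, exp(-4*t)]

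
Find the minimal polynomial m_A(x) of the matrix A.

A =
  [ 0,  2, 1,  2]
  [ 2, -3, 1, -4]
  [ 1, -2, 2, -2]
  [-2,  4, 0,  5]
x^3 - 3*x^2 + 3*x - 1

The characteristic polynomial is χ_A(x) = (x - 1)^4, so the eigenvalues are known. The minimal polynomial is
  m_A(x) = Π_λ (x − λ)^{k_λ}
where k_λ is the size of the *largest* Jordan block for λ (equivalently, the smallest k with (A − λI)^k v = 0 for every generalised eigenvector v of λ).

  λ = 1: largest Jordan block has size 3, contributing (x − 1)^3

So m_A(x) = (x - 1)^3 = x^3 - 3*x^2 + 3*x - 1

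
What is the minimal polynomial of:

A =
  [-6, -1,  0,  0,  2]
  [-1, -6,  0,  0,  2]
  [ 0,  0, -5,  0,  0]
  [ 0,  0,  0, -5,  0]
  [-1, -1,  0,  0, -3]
x^2 + 10*x + 25

The characteristic polynomial is χ_A(x) = (x + 5)^5, so the eigenvalues are known. The minimal polynomial is
  m_A(x) = Π_λ (x − λ)^{k_λ}
where k_λ is the size of the *largest* Jordan block for λ (equivalently, the smallest k with (A − λI)^k v = 0 for every generalised eigenvector v of λ).

  λ = -5: largest Jordan block has size 2, contributing (x + 5)^2

So m_A(x) = (x + 5)^2 = x^2 + 10*x + 25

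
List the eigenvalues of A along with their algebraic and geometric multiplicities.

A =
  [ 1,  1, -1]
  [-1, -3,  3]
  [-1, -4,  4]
λ = 0: alg = 1, geom = 1; λ = 1: alg = 2, geom = 1

Step 1 — factor the characteristic polynomial to read off the algebraic multiplicities:
  χ_A(x) = x*(x - 1)^2

Step 2 — compute geometric multiplicities via the rank-nullity identity g(λ) = n − rank(A − λI):
  rank(A − (0)·I) = 2, so dim ker(A − (0)·I) = n − 2 = 1
  rank(A − (1)·I) = 2, so dim ker(A − (1)·I) = n − 2 = 1

Summary:
  λ = 0: algebraic multiplicity = 1, geometric multiplicity = 1
  λ = 1: algebraic multiplicity = 2, geometric multiplicity = 1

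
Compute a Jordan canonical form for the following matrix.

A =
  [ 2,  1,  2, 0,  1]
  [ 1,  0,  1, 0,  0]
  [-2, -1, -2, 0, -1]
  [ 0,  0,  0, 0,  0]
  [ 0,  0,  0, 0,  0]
J_3(0) ⊕ J_1(0) ⊕ J_1(0)

The characteristic polynomial is
  det(x·I − A) = x^5

Eigenvalues and multiplicities (the geometric multiplicity of λ is n − rank(A − λI), which equals the number of Jordan blocks for λ):
  λ = 0: algebraic multiplicity = 5, geometric multiplicity = 3

Determining the block sizes for each eigenvalue:
  λ = 0: with am = 5 and gm = 3, the partition is not yet determined (e.g. several partitions of 5 into 3 parts exist). Let N = A − (0)·I. Computing rank(N^1) = 2, rank(N^2) = 1, rank(N^3) = 0; the number of blocks of size ≥ j is rank(N^{j−1}) − rank(N^j), giving [3, 1, 1]. So we have 1 block(s) of size 3, 2 block(s) of size 1 → block sizes [3, 1, 1]

Assembling the blocks gives a Jordan form
J =
  [0, 1, 0, 0, 0]
  [0, 0, 1, 0, 0]
  [0, 0, 0, 0, 0]
  [0, 0, 0, 0, 0]
  [0, 0, 0, 0, 0]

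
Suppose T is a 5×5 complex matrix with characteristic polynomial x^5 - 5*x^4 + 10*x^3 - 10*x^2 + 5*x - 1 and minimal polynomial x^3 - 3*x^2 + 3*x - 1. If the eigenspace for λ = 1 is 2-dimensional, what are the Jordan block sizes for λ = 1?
Block sizes for λ = 1: [3, 2]

Step 1 — from the characteristic polynomial, algebraic multiplicity of λ = 1 is 5. From dim ker(T − (1)·I) = 2, there are exactly 2 Jordan blocks for λ = 1.
Step 2 — from the minimal polynomial, the factor (x − 1)^3 tells us the largest block for λ = 1 has size 3.
Step 3 — with total size 5, 2 blocks, and largest block 3, the block sizes (in nonincreasing order) are [3, 2].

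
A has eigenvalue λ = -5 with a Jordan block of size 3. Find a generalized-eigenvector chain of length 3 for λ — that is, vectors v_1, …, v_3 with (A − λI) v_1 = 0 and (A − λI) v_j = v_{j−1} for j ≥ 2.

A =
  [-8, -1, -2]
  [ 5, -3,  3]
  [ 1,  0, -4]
A Jordan chain for λ = -5 of length 3:
v_1 = (2, -2, -2)ᵀ
v_2 = (-3, 5, 1)ᵀ
v_3 = (1, 0, 0)ᵀ

Let N = A − (-5)·I. We want v_3 with N^3 v_3 = 0 but N^2 v_3 ≠ 0; then v_{j-1} := N · v_j for j = 3, …, 2.

Pick v_3 = (1, 0, 0)ᵀ.
Then v_2 = N · v_3 = (-3, 5, 1)ᵀ.
Then v_1 = N · v_2 = (2, -2, -2)ᵀ.

Sanity check: (A − (-5)·I) v_1 = (0, 0, 0)ᵀ = 0. ✓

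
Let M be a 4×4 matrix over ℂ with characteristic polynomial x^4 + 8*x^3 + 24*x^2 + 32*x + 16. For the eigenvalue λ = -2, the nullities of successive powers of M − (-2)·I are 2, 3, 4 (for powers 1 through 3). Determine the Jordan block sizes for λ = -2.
Block sizes for λ = -2: [3, 1]

From the dimensions of kernels of powers, the number of Jordan blocks of size at least j is d_j − d_{j−1} where d_j = dim ker(N^j) (with d_0 = 0). Computing the differences gives [2, 1, 1].
The number of blocks of size exactly k is (#blocks of size ≥ k) − (#blocks of size ≥ k + 1), so the partition is: 1 block(s) of size 1, 1 block(s) of size 3.
In nonincreasing order the block sizes are [3, 1].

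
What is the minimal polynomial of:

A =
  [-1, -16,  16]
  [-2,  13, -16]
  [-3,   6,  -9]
x^3 - 3*x^2 - 9*x + 27

The characteristic polynomial is χ_A(x) = (x - 3)^2*(x + 3), so the eigenvalues are known. The minimal polynomial is
  m_A(x) = Π_λ (x − λ)^{k_λ}
where k_λ is the size of the *largest* Jordan block for λ (equivalently, the smallest k with (A − λI)^k v = 0 for every generalised eigenvector v of λ).

  λ = -3: largest Jordan block has size 1, contributing (x + 3)
  λ = 3: largest Jordan block has size 2, contributing (x − 3)^2

So m_A(x) = (x - 3)^2*(x + 3) = x^3 - 3*x^2 - 9*x + 27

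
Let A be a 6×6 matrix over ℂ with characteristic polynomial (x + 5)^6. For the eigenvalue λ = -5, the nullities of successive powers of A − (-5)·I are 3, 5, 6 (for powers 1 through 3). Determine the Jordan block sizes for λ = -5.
Block sizes for λ = -5: [3, 2, 1]

From the dimensions of kernels of powers, the number of Jordan blocks of size at least j is d_j − d_{j−1} where d_j = dim ker(N^j) (with d_0 = 0). Computing the differences gives [3, 2, 1].
The number of blocks of size exactly k is (#blocks of size ≥ k) − (#blocks of size ≥ k + 1), so the partition is: 1 block(s) of size 1, 1 block(s) of size 2, 1 block(s) of size 3.
In nonincreasing order the block sizes are [3, 2, 1].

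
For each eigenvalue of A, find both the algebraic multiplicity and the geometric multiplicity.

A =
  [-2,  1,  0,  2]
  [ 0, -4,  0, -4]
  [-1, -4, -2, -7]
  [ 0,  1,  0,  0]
λ = -2: alg = 4, geom = 2

Step 1 — factor the characteristic polynomial to read off the algebraic multiplicities:
  χ_A(x) = (x + 2)^4

Step 2 — compute geometric multiplicities via the rank-nullity identity g(λ) = n − rank(A − λI):
  rank(A − (-2)·I) = 2, so dim ker(A − (-2)·I) = n − 2 = 2

Summary:
  λ = -2: algebraic multiplicity = 4, geometric multiplicity = 2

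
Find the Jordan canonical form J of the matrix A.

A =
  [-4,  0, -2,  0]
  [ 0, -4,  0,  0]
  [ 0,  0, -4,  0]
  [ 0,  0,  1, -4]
J_2(-4) ⊕ J_1(-4) ⊕ J_1(-4)

The characteristic polynomial is
  det(x·I − A) = x^4 + 16*x^3 + 96*x^2 + 256*x + 256 = (x + 4)^4

Eigenvalues and multiplicities (the geometric multiplicity of λ is n − rank(A − λI), which equals the number of Jordan blocks for λ):
  λ = -4: algebraic multiplicity = 4, geometric multiplicity = 3

Determining the block sizes for each eigenvalue:
  λ = -4: 3 blocks summing to 4 forces exactly one block of size 2 and the rest size 1 → block sizes [2, 1, 1]

Assembling the blocks gives a Jordan form
J =
  [-4,  1,  0,  0]
  [ 0, -4,  0,  0]
  [ 0,  0, -4,  0]
  [ 0,  0,  0, -4]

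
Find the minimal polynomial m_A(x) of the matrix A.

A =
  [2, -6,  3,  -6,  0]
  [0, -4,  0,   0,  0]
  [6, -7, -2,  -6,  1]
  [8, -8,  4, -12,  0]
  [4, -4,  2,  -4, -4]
x^3 + 12*x^2 + 48*x + 64

The characteristic polynomial is χ_A(x) = (x + 4)^5, so the eigenvalues are known. The minimal polynomial is
  m_A(x) = Π_λ (x − λ)^{k_λ}
where k_λ is the size of the *largest* Jordan block for λ (equivalently, the smallest k with (A − λI)^k v = 0 for every generalised eigenvector v of λ).

  λ = -4: largest Jordan block has size 3, contributing (x + 4)^3

So m_A(x) = (x + 4)^3 = x^3 + 12*x^2 + 48*x + 64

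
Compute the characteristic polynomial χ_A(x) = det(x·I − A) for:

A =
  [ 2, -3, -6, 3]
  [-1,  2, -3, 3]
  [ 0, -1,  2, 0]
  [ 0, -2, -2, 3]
x^4 - 9*x^3 + 30*x^2 - 44*x + 24

Expanding det(x·I − A) (e.g. by cofactor expansion or by noting that A is similar to its Jordan form J, which has the same characteristic polynomial as A) gives
  χ_A(x) = x^4 - 9*x^3 + 30*x^2 - 44*x + 24
which factors as (x - 3)*(x - 2)^3. The eigenvalues (with algebraic multiplicities) are λ = 2 with multiplicity 3, λ = 3 with multiplicity 1.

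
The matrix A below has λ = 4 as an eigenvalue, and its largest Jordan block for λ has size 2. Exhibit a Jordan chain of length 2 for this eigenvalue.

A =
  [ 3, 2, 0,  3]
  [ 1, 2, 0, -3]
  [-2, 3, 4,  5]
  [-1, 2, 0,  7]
A Jordan chain for λ = 4 of length 2:
v_1 = (-1, 1, -2, -1)ᵀ
v_2 = (1, 0, 0, 0)ᵀ

Let N = A − (4)·I. We want v_2 with N^2 v_2 = 0 but N^1 v_2 ≠ 0; then v_{j-1} := N · v_j for j = 2, …, 2.

Pick v_2 = (1, 0, 0, 0)ᵀ.
Then v_1 = N · v_2 = (-1, 1, -2, -1)ᵀ.

Sanity check: (A − (4)·I) v_1 = (0, 0, 0, 0)ᵀ = 0. ✓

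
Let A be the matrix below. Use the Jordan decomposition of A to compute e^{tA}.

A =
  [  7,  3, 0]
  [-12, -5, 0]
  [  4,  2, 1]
e^{tA} =
  [6*t*exp(t) + exp(t), 3*t*exp(t), 0]
  [-12*t*exp(t), -6*t*exp(t) + exp(t), 0]
  [4*t*exp(t), 2*t*exp(t), exp(t)]

Strategy: write A = P · J · P⁻¹ where J is a Jordan canonical form, so e^{tA} = P · e^{tJ} · P⁻¹, and e^{tJ} can be computed block-by-block.

A has Jordan form
J =
  [1, 1, 0]
  [0, 1, 0]
  [0, 0, 1]
(up to reordering of blocks).

Per-block formulas:
  For a 2×2 Jordan block J_2(1): exp(t · J_2(1)) = e^(1t)·(I + t·N), where N is the 2×2 nilpotent shift.
  For a 1×1 block at λ = 1: exp(t · [1]) = [e^(1t)].

After assembling e^{tJ} and conjugating by P, we get:

e^{tA} =
  [6*t*exp(t) + exp(t), 3*t*exp(t), 0]
  [-12*t*exp(t), -6*t*exp(t) + exp(t), 0]
  [4*t*exp(t), 2*t*exp(t), exp(t)]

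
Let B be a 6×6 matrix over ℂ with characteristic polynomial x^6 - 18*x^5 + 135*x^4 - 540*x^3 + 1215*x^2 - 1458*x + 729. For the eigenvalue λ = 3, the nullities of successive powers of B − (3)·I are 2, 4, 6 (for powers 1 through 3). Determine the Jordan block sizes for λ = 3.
Block sizes for λ = 3: [3, 3]

From the dimensions of kernels of powers, the number of Jordan blocks of size at least j is d_j − d_{j−1} where d_j = dim ker(N^j) (with d_0 = 0). Computing the differences gives [2, 2, 2].
The number of blocks of size exactly k is (#blocks of size ≥ k) − (#blocks of size ≥ k + 1), so the partition is: 2 block(s) of size 3.
In nonincreasing order the block sizes are [3, 3].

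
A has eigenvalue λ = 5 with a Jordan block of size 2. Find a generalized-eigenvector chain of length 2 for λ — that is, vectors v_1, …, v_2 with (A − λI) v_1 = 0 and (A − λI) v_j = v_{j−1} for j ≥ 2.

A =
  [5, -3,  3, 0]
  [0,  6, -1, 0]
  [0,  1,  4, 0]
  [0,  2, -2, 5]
A Jordan chain for λ = 5 of length 2:
v_1 = (-3, 1, 1, 2)ᵀ
v_2 = (0, 1, 0, 0)ᵀ

Let N = A − (5)·I. We want v_2 with N^2 v_2 = 0 but N^1 v_2 ≠ 0; then v_{j-1} := N · v_j for j = 2, …, 2.

Pick v_2 = (0, 1, 0, 0)ᵀ.
Then v_1 = N · v_2 = (-3, 1, 1, 2)ᵀ.

Sanity check: (A − (5)·I) v_1 = (0, 0, 0, 0)ᵀ = 0. ✓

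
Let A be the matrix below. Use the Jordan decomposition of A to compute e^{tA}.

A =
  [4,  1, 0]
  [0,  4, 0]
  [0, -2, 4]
e^{tA} =
  [exp(4*t), t*exp(4*t), 0]
  [0, exp(4*t), 0]
  [0, -2*t*exp(4*t), exp(4*t)]

Strategy: write A = P · J · P⁻¹ where J is a Jordan canonical form, so e^{tA} = P · e^{tJ} · P⁻¹, and e^{tJ} can be computed block-by-block.

A has Jordan form
J =
  [4, 1, 0]
  [0, 4, 0]
  [0, 0, 4]
(up to reordering of blocks).

Per-block formulas:
  For a 1×1 block at λ = 4: exp(t · [4]) = [e^(4t)].
  For a 2×2 Jordan block J_2(4): exp(t · J_2(4)) = e^(4t)·(I + t·N), where N is the 2×2 nilpotent shift.

After assembling e^{tJ} and conjugating by P, we get:

e^{tA} =
  [exp(4*t), t*exp(4*t), 0]
  [0, exp(4*t), 0]
  [0, -2*t*exp(4*t), exp(4*t)]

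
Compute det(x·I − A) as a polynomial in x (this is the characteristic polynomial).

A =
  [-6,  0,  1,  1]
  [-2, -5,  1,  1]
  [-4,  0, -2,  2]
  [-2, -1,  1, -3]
x^4 + 16*x^3 + 96*x^2 + 256*x + 256

Expanding det(x·I − A) (e.g. by cofactor expansion or by noting that A is similar to its Jordan form J, which has the same characteristic polynomial as A) gives
  χ_A(x) = x^4 + 16*x^3 + 96*x^2 + 256*x + 256
which factors as (x + 4)^4. The eigenvalues (with algebraic multiplicities) are λ = -4 with multiplicity 4.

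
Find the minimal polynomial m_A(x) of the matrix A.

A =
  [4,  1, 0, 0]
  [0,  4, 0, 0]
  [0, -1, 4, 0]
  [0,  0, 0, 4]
x^2 - 8*x + 16

The characteristic polynomial is χ_A(x) = (x - 4)^4, so the eigenvalues are known. The minimal polynomial is
  m_A(x) = Π_λ (x − λ)^{k_λ}
where k_λ is the size of the *largest* Jordan block for λ (equivalently, the smallest k with (A − λI)^k v = 0 for every generalised eigenvector v of λ).

  λ = 4: largest Jordan block has size 2, contributing (x − 4)^2

So m_A(x) = (x - 4)^2 = x^2 - 8*x + 16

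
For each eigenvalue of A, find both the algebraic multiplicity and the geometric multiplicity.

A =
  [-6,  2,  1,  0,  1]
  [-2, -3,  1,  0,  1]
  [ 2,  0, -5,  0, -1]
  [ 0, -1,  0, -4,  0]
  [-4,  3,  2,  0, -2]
λ = -4: alg = 5, geom = 3

Step 1 — factor the characteristic polynomial to read off the algebraic multiplicities:
  χ_A(x) = (x + 4)^5

Step 2 — compute geometric multiplicities via the rank-nullity identity g(λ) = n − rank(A − λI):
  rank(A − (-4)·I) = 2, so dim ker(A − (-4)·I) = n − 2 = 3

Summary:
  λ = -4: algebraic multiplicity = 5, geometric multiplicity = 3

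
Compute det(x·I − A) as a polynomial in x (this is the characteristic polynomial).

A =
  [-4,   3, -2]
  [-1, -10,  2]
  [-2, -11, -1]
x^3 + 15*x^2 + 75*x + 125

Expanding det(x·I − A) (e.g. by cofactor expansion or by noting that A is similar to its Jordan form J, which has the same characteristic polynomial as A) gives
  χ_A(x) = x^3 + 15*x^2 + 75*x + 125
which factors as (x + 5)^3. The eigenvalues (with algebraic multiplicities) are λ = -5 with multiplicity 3.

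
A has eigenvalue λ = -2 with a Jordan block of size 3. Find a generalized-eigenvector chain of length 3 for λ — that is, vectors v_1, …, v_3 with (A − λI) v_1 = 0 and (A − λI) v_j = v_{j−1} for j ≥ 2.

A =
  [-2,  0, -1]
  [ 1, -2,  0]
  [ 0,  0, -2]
A Jordan chain for λ = -2 of length 3:
v_1 = (0, -1, 0)ᵀ
v_2 = (-1, 0, 0)ᵀ
v_3 = (0, 0, 1)ᵀ

Let N = A − (-2)·I. We want v_3 with N^3 v_3 = 0 but N^2 v_3 ≠ 0; then v_{j-1} := N · v_j for j = 3, …, 2.

Pick v_3 = (0, 0, 1)ᵀ.
Then v_2 = N · v_3 = (-1, 0, 0)ᵀ.
Then v_1 = N · v_2 = (0, -1, 0)ᵀ.

Sanity check: (A − (-2)·I) v_1 = (0, 0, 0)ᵀ = 0. ✓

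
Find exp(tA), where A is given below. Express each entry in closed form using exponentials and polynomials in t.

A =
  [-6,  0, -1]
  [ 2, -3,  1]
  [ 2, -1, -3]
e^{tA} =
  [t^2*exp(-4*t) - 2*t*exp(-4*t) + exp(-4*t), t^2*exp(-4*t)/2, t^2*exp(-4*t)/2 - t*exp(-4*t)]
  [2*t*exp(-4*t), t*exp(-4*t) + exp(-4*t), t*exp(-4*t)]
  [-2*t^2*exp(-4*t) + 2*t*exp(-4*t), -t^2*exp(-4*t) - t*exp(-4*t), -t^2*exp(-4*t) + t*exp(-4*t) + exp(-4*t)]

Strategy: write A = P · J · P⁻¹ where J is a Jordan canonical form, so e^{tA} = P · e^{tJ} · P⁻¹, and e^{tJ} can be computed block-by-block.

A has Jordan form
J =
  [-4,  1,  0]
  [ 0, -4,  1]
  [ 0,  0, -4]
(up to reordering of blocks).

Per-block formulas:
  For a 3×3 Jordan block J_3(-4): exp(t · J_3(-4)) = e^(-4t)·(I + t·N + (t^2/2)·N^2), where N is the 3×3 nilpotent shift.

After assembling e^{tJ} and conjugating by P, we get:

e^{tA} =
  [t^2*exp(-4*t) - 2*t*exp(-4*t) + exp(-4*t), t^2*exp(-4*t)/2, t^2*exp(-4*t)/2 - t*exp(-4*t)]
  [2*t*exp(-4*t), t*exp(-4*t) + exp(-4*t), t*exp(-4*t)]
  [-2*t^2*exp(-4*t) + 2*t*exp(-4*t), -t^2*exp(-4*t) - t*exp(-4*t), -t^2*exp(-4*t) + t*exp(-4*t) + exp(-4*t)]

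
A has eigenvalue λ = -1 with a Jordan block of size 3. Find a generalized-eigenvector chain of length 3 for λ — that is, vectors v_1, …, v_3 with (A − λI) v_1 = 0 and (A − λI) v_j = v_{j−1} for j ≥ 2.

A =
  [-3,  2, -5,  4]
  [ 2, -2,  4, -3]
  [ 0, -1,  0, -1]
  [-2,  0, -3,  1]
A Jordan chain for λ = -1 of length 3:
v_1 = (-1, 1, 0, -1)ᵀ
v_2 = (2, -1, -1, 0)ᵀ
v_3 = (0, 1, 0, 0)ᵀ

Let N = A − (-1)·I. We want v_3 with N^3 v_3 = 0 but N^2 v_3 ≠ 0; then v_{j-1} := N · v_j for j = 3, …, 2.

Pick v_3 = (0, 1, 0, 0)ᵀ.
Then v_2 = N · v_3 = (2, -1, -1, 0)ᵀ.
Then v_1 = N · v_2 = (-1, 1, 0, -1)ᵀ.

Sanity check: (A − (-1)·I) v_1 = (0, 0, 0, 0)ᵀ = 0. ✓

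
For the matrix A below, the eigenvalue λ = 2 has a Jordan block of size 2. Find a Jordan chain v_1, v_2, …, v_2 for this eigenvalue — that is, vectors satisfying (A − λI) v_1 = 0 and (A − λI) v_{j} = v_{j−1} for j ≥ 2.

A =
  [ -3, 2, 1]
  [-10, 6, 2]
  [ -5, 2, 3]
A Jordan chain for λ = 2 of length 2:
v_1 = (-5, -10, -5)ᵀ
v_2 = (1, 0, 0)ᵀ

Let N = A − (2)·I. We want v_2 with N^2 v_2 = 0 but N^1 v_2 ≠ 0; then v_{j-1} := N · v_j for j = 2, …, 2.

Pick v_2 = (1, 0, 0)ᵀ.
Then v_1 = N · v_2 = (-5, -10, -5)ᵀ.

Sanity check: (A − (2)·I) v_1 = (0, 0, 0)ᵀ = 0. ✓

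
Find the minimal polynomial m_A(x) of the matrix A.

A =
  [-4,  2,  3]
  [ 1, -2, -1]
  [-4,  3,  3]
x^3 + 3*x^2 + 3*x + 1

The characteristic polynomial is χ_A(x) = (x + 1)^3, so the eigenvalues are known. The minimal polynomial is
  m_A(x) = Π_λ (x − λ)^{k_λ}
where k_λ is the size of the *largest* Jordan block for λ (equivalently, the smallest k with (A − λI)^k v = 0 for every generalised eigenvector v of λ).

  λ = -1: largest Jordan block has size 3, contributing (x + 1)^3

So m_A(x) = (x + 1)^3 = x^3 + 3*x^2 + 3*x + 1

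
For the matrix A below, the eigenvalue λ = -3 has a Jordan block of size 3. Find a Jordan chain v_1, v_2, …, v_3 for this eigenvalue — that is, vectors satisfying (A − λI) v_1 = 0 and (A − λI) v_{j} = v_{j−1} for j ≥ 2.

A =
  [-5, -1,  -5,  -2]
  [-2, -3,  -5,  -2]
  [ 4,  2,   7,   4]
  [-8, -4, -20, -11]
A Jordan chain for λ = -3 of length 3:
v_1 = (2, 0, -4, 8)ᵀ
v_2 = (-2, -2, 4, -8)ᵀ
v_3 = (1, 0, 0, 0)ᵀ

Let N = A − (-3)·I. We want v_3 with N^3 v_3 = 0 but N^2 v_3 ≠ 0; then v_{j-1} := N · v_j for j = 3, …, 2.

Pick v_3 = (1, 0, 0, 0)ᵀ.
Then v_2 = N · v_3 = (-2, -2, 4, -8)ᵀ.
Then v_1 = N · v_2 = (2, 0, -4, 8)ᵀ.

Sanity check: (A − (-3)·I) v_1 = (0, 0, 0, 0)ᵀ = 0. ✓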